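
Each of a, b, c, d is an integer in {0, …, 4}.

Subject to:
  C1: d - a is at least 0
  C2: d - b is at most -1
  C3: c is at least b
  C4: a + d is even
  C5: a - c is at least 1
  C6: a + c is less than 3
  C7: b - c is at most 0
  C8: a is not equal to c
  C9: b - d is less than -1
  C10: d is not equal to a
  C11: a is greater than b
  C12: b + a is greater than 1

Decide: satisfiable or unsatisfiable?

Unsatisfiable

Constraints 1, 2, 5, and 7 give c − b ≥ 0, b − d ≥ 1, d − a ≥ 0, a − c ≥ 1.
Adding all 4 inequalities: the left sides telescope to 0, and the right sides sum to 0 + 1 + 0 + 1 = 2. So 0 ≥ 2, which is false.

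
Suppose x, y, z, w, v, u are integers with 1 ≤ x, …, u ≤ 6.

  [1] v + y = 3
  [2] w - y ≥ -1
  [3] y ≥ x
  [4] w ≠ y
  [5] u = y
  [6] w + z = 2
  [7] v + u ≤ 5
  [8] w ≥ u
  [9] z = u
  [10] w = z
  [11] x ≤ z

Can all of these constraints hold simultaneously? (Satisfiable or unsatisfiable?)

Unsatisfiable

From constraints 5, 9, and 10, w = z = u = y, so w = y. But constraint 4 says w ≠ y. Contradiction.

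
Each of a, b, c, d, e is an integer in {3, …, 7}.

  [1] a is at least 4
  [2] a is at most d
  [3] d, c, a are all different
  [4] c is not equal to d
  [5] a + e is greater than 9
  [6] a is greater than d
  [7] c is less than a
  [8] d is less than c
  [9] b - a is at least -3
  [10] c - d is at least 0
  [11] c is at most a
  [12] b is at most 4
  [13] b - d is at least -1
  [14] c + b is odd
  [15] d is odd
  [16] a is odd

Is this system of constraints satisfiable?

Constraints 2, 7, and 8 give a ≤ d, d < c, c < a. Chaining: a ≤ d < c < a, which forces a < a — impossible.

Unsatisfiable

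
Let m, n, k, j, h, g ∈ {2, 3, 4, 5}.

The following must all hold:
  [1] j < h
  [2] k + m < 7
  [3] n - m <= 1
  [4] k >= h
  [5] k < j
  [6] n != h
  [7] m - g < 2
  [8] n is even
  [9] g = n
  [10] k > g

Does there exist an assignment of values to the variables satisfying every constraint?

Unsatisfiable

Constraints 1, 4, and 5 give h ≤ k, k < j, j < h. Chaining: h ≤ k < j < h, which forces h < h — impossible.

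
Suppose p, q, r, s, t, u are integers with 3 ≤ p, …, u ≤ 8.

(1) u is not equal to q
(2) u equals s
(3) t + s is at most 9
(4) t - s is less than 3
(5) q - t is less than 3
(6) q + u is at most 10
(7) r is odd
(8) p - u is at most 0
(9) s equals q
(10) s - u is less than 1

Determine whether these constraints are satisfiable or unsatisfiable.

From constraints 2 and 9, u = s = q, so u = q. But constraint 1 says u ≠ q. Contradiction.

Unsatisfiable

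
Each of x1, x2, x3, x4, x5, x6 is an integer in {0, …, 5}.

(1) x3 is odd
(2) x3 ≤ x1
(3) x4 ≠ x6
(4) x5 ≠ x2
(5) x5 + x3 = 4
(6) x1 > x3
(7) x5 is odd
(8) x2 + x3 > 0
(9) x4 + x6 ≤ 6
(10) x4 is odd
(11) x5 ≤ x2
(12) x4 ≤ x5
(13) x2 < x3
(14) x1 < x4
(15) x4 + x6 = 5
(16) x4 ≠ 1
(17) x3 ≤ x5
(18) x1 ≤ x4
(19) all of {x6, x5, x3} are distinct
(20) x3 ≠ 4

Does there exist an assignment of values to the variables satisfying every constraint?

Unsatisfiable

Constraints 6, 11, 12, 13, and 14 give x3 < x1, x1 < x4, x4 ≤ x5, x5 ≤ x2, x2 < x3. Chaining: x3 < x1 < x4 ≤ x5 ≤ x2 < x3, which forces x3 < x3 — impossible.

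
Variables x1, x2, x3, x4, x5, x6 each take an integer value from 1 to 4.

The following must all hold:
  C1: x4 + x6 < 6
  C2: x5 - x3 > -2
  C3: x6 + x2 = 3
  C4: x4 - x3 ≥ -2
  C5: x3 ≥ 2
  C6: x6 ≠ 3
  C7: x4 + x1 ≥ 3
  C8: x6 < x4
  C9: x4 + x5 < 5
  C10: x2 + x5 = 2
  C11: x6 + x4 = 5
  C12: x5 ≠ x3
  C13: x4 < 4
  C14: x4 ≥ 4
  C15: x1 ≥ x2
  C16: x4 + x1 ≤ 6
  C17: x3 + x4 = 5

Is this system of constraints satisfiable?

Unsatisfiable

From constraint 5: x3 ≥ 2. From constraint 14: x4 ≥ 4. Hence x3 + x4 ≥ 6. But constraint 17 requires x3 + x4 = 5, and 5 < 6. Contradiction.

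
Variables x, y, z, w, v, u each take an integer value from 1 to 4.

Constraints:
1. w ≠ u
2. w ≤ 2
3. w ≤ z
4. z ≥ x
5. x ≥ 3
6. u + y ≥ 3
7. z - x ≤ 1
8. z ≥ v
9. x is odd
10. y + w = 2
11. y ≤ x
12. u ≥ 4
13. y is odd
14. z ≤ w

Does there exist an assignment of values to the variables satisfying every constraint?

Unsatisfiable

From constraints 4 and 5: z ≥ x and x ≥ 3, so z ≥ 3. From constraints 2 and 14: z ≤ w and w ≤ 2, so z ≤ 2. But 2 < 3, so no value of z works.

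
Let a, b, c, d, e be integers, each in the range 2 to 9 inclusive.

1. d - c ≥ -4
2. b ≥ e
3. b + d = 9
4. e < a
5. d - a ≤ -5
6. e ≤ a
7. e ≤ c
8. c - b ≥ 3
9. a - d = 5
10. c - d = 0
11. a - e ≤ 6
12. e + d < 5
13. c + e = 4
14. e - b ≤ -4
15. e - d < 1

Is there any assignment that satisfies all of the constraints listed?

Unsatisfiable

Constraints 1, 5, 8, 11, and 14 give e − a ≥ -6, a − d ≥ 5, d − c ≥ -4, c − b ≥ 3, b − e ≥ 4.
Adding all 5 inequalities: the left sides telescope to 0, and the right sides sum to (-6) + 5 + (-4) + 3 + 4 = 2. So 0 ≥ 2, which is false.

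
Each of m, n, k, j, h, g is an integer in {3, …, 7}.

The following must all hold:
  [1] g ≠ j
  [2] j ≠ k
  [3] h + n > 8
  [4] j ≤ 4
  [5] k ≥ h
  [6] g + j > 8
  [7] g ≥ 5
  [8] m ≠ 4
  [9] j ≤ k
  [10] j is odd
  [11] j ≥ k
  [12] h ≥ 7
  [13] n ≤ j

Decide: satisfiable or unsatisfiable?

Unsatisfiable

From constraints 5 and 12: k ≥ h and h ≥ 7, so k ≥ 7. From constraints 4 and 11: k ≤ j and j ≤ 4, so k ≤ 4. But 4 < 7, so no value of k works.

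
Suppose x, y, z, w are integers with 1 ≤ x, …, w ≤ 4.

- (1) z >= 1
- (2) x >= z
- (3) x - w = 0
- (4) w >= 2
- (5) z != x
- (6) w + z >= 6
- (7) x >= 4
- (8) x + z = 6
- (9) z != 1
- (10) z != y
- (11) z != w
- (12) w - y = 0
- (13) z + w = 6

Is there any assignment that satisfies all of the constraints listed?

The assignment x = 4, y = 4, z = 2, w = 4 works:
  constraint 3 holds since x - w = 0.
  constraint 6 holds since w + z = 6.
  constraint 8 holds since x + z = 6.
The rest check out directly.

Satisfiable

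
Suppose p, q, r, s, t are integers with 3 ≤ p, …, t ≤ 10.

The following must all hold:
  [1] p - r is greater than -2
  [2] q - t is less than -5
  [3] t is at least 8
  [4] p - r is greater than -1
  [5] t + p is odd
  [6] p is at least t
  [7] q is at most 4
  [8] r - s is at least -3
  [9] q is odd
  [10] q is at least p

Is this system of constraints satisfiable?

Unsatisfiable

From constraints 3 and 6: p ≥ t and t ≥ 8, so p ≥ 8. From constraints 7 and 10: p ≤ q and q ≤ 4, so p ≤ 4. But 4 < 8, so no value of p works.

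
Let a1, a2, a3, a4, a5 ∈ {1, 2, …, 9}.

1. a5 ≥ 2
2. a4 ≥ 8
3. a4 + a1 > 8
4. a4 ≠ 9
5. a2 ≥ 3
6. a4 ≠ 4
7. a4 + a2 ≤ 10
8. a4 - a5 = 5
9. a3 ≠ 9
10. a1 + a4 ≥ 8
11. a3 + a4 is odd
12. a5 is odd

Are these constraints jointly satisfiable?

Unsatisfiable

From constraint 2: a4 ≥ 8. From constraint 5: a2 ≥ 3. Hence a4 + a2 ≥ 11. But constraint 7 requires a4 + a2 ≤ 10, and 10 < 11. Contradiction.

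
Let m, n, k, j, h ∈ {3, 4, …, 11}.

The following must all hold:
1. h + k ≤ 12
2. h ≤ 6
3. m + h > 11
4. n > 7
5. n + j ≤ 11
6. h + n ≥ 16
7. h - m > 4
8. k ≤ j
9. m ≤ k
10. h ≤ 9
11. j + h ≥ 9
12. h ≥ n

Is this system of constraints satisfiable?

From constraint 4: n ≥ 8. From constraints 2 and 12: n ≤ h and h ≤ 6, so n ≤ 6. But 6 < 8, so no value of n works.

Unsatisfiable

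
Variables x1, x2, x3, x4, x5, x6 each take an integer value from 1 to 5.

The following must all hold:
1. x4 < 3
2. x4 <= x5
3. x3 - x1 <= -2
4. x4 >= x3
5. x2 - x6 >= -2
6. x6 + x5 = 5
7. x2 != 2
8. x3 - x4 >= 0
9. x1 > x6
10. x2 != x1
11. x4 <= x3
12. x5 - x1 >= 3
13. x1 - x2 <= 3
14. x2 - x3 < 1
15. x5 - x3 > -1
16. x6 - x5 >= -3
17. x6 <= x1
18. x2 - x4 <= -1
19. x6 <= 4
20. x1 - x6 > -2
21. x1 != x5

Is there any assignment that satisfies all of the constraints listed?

Unsatisfiable

Constraints 3, 5, 8, 12, 16, and 18 give x1 − x3 ≥ 2, x3 − x4 ≥ 0, x4 − x2 ≥ 1, x2 − x6 ≥ -2, x6 − x5 ≥ -3, x5 − x1 ≥ 3.
Adding all 6 inequalities: the left sides telescope to 0, and the right sides sum to 2 + 0 + 1 + (-2) + (-3) + 3 = 1. So 0 ≥ 1, which is false.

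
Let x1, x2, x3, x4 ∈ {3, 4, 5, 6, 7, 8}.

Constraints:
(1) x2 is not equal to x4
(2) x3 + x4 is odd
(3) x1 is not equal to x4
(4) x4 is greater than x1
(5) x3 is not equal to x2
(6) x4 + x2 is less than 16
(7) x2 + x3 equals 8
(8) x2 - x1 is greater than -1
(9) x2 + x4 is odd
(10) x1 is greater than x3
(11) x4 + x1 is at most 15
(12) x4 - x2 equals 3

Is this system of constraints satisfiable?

Satisfiable

One satisfying assignment is x1 = 4, x2 = 5, x3 = 3, x4 = 8.
For the less obvious constraints — constraint 6: x4 + x2 = 13; constraint 7: x2 + x3 = 8 — and the others hold by inspection.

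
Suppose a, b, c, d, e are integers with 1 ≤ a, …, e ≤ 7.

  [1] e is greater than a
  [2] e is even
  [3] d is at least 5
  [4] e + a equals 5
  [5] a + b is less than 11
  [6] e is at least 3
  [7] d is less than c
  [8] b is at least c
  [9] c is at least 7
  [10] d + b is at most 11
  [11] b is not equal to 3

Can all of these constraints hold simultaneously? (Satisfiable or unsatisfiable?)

From constraint 3: d ≥ 5. From constraints 8 and 9: b ≥ c ≥ 7. Hence d + b ≥ 12. But constraint 10 requires d + b ≤ 11, and 11 < 12. Contradiction.

Unsatisfiable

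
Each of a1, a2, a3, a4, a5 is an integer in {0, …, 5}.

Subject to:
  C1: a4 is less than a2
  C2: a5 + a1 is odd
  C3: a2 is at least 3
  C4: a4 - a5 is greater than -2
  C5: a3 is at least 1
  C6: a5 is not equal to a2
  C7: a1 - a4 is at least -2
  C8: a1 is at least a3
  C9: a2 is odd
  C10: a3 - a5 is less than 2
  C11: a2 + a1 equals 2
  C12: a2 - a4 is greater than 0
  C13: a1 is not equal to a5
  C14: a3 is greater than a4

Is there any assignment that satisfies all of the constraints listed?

From constraint 3: a2 ≥ 3. From constraints 5 and 8: a1 ≥ a3 ≥ 1. Hence a2 + a1 ≥ 4. But constraint 11 requires a2 + a1 = 2, and 2 < 4. Contradiction.

Unsatisfiable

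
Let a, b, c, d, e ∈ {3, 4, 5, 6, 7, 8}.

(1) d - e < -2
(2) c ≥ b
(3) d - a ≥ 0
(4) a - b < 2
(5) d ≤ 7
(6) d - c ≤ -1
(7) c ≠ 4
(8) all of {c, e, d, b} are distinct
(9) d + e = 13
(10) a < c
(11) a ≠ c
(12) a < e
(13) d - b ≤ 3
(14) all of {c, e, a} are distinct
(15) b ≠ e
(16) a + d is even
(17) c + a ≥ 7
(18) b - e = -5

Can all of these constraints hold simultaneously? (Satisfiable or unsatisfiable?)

Satisfiable

Take a = 3, b = 3, c = 6, d = 5, e = 8. Then constraint 1: d - e = -3; constraint 3: d - a = 2, and every other listed constraint is also met.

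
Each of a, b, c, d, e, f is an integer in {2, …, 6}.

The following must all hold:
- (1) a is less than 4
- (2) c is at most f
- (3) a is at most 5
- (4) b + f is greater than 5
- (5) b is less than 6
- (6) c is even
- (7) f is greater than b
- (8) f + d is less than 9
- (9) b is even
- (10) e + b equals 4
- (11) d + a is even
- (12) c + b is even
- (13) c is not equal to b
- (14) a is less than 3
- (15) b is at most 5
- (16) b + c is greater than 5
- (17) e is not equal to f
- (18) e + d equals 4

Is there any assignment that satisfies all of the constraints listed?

Satisfiable

Setting (a, b, c, d, e, f) = (2, 2, 6, 2, 2, 6) satisfies everything: constraint 4: b + f = 8; constraint 8: f + d = 8, and the others follow.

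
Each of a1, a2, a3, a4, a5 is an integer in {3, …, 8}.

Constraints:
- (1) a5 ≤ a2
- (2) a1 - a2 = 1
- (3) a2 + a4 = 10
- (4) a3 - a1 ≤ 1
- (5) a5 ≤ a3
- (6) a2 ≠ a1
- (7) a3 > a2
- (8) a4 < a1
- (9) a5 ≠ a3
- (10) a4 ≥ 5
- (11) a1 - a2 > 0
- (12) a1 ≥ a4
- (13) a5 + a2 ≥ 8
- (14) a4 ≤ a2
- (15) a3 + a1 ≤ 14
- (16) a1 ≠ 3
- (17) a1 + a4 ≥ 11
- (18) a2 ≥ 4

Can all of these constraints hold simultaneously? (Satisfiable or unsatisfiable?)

The assignment a1 = 6, a2 = 5, a3 = 6, a4 = 5, a5 = 5 works:
  constraint 2 holds since a1 - a2 = 1.
  constraint 3 holds since a2 + a4 = 10.
  constraint 4 holds since a3 - a1 = 0.
The rest check out directly.

Satisfiable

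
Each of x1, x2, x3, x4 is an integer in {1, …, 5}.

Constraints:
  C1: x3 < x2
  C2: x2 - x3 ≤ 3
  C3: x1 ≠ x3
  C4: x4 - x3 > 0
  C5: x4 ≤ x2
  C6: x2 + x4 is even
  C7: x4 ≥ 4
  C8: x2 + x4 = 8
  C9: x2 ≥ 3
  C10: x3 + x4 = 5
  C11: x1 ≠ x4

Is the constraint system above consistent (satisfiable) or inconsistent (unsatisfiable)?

Take x1 = 5, x2 = 4, x3 = 1, x4 = 4. Then constraint 2: x2 - x3 = 3; constraint 4: x4 - x3 = 3; constraint 8: x2 + x4 = 8, and every other listed constraint is also met.

Satisfiable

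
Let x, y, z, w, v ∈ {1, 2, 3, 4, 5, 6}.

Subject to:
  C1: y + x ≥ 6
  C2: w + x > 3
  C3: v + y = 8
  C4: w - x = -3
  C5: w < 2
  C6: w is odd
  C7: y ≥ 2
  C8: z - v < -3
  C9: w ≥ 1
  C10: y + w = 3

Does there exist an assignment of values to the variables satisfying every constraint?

Setting (x, y, z, w, v) = (4, 2, 1, 1, 6) satisfies everything: constraint 1: y + x = 6; constraint 2: w + x = 5, and the others follow.

Satisfiable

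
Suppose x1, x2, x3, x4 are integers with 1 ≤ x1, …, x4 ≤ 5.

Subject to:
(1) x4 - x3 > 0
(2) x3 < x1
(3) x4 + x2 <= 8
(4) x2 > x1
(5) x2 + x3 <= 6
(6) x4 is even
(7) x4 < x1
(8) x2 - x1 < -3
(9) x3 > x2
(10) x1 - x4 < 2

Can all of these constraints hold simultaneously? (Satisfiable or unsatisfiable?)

Unsatisfiable

Constraints 1, 4, 7, and 9 give x4 < x1, x1 < x2, x2 < x3, x3 < x4. Chaining: x4 < x1 < x2 < x3 < x4, which forces x4 < x4 — impossible.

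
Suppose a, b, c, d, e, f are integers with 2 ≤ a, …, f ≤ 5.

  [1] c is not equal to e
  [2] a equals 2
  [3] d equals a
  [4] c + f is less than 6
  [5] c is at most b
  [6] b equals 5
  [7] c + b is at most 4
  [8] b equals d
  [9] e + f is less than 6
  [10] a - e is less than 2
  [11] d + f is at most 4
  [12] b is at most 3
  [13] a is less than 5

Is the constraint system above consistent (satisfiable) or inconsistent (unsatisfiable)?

Unsatisfiable

Constraint 6 fixes b = 5 and constraint 2 fixes a = 2. Constraints 3 and 8 give b = d = a, so b = a. But 5 ≠ 2 — contradiction.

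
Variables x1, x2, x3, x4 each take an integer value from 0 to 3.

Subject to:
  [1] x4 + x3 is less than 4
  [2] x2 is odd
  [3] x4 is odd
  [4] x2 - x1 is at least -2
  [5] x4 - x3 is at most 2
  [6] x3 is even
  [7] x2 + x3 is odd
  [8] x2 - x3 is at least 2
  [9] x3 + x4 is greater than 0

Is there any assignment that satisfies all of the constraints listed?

The assignment x1 = 3, x2 = 3, x3 = 0, x4 = 1 works:
  constraint 1 holds since x4 + x3 = 1.
  constraint 4 holds since x2 - x1 = 0.
  constraint 5 holds since x4 - x3 = 1.
The rest check out directly.

Satisfiable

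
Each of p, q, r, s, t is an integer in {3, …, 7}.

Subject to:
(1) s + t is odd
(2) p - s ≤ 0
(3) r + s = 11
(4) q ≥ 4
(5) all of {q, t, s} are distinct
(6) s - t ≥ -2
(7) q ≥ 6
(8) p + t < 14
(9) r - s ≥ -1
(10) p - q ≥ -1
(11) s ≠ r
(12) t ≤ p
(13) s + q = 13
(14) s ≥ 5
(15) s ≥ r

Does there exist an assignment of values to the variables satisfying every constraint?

One satisfying assignment is p = 6, q = 7, r = 5, s = 6, t = 5.
For the less obvious constraints — constraint 2: p - s = 0; constraint 3: r + s = 11; constraint 6: s - t = 1 — and the others hold by inspection.

Satisfiable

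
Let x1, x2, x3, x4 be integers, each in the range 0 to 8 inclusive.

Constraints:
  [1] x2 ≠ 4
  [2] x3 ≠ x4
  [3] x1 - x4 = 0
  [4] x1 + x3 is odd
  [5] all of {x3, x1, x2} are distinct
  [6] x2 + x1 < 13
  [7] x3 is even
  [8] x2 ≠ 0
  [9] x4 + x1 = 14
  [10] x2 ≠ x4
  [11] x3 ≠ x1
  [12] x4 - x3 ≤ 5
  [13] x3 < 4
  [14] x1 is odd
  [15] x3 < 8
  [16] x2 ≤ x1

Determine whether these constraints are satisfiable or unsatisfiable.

The assignment x1 = 7, x2 = 5, x3 = 2, x4 = 7 works:
  constraint 3 holds since x1 - x4 = 0.
  constraint 6 holds since x2 + x1 = 12.
The rest check out directly.

Satisfiable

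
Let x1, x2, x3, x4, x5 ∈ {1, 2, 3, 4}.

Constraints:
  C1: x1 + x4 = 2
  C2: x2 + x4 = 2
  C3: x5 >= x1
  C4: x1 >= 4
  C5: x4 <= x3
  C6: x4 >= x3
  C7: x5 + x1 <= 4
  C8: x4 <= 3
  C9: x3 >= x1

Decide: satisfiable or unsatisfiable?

Unsatisfiable

From constraints 4 and 9: x3 ≥ x1 and x1 ≥ 4, so x3 ≥ 4. From constraints 6 and 8: x3 ≤ x4 and x4 ≤ 3, so x3 ≤ 3. But 3 < 4, so no value of x3 works.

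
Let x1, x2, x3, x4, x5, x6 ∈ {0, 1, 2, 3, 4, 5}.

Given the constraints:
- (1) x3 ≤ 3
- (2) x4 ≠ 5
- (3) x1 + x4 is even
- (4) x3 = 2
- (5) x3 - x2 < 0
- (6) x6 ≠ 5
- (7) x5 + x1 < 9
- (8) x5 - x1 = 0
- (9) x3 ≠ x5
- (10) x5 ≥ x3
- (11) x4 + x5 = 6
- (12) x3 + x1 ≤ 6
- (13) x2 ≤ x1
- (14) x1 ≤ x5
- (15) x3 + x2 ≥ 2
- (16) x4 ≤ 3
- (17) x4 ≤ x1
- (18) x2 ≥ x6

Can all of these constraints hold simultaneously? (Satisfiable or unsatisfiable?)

Satisfiable

Try x1 = 3, x2 = 3, x3 = 2, x4 = 3, x5 = 3, x6 = 3.
Check constraint 5: x3 - x2 = -1; constraint 7: x5 + x1 = 6. The remaining constraints are straightforward to verify.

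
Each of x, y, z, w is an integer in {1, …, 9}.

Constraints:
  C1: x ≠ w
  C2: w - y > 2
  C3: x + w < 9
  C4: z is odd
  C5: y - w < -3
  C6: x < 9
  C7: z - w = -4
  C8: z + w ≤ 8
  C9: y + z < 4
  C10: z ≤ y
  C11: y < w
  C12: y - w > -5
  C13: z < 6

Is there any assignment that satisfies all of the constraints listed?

Satisfiable

The assignment x = 1, y = 1, z = 1, w = 5 works:
  constraint 2 holds since w - y = 4.
  constraint 3 holds since x + w = 6.
The rest check out directly.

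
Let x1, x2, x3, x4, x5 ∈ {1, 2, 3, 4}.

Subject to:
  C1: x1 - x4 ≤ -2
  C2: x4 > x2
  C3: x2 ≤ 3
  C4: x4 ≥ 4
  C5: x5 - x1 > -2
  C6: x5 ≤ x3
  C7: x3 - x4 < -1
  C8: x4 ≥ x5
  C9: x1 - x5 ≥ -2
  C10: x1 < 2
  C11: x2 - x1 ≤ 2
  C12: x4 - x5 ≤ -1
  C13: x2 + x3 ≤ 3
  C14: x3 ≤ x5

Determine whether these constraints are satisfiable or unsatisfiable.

Unsatisfiable

Constraints 1, 9, and 12 give x4 − x1 ≥ 2, x1 − x5 ≥ -2, x5 − x4 ≥ 1.
Adding all 3 inequalities: the left sides telescope to 0, and the right sides sum to 2 + (-2) + 1 = 1. So 0 ≥ 1, which is false.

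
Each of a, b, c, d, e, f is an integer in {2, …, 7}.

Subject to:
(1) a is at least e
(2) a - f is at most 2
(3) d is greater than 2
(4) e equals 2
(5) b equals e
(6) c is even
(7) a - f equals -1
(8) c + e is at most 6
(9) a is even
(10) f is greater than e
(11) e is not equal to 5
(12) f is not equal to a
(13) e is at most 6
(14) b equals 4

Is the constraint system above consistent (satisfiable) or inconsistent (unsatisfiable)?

Unsatisfiable

Constraint 14 fixes b = 4 and constraint 4 fixes e = 2, but constraint 5 requires b = e. Since 4 ≠ 2, contradiction.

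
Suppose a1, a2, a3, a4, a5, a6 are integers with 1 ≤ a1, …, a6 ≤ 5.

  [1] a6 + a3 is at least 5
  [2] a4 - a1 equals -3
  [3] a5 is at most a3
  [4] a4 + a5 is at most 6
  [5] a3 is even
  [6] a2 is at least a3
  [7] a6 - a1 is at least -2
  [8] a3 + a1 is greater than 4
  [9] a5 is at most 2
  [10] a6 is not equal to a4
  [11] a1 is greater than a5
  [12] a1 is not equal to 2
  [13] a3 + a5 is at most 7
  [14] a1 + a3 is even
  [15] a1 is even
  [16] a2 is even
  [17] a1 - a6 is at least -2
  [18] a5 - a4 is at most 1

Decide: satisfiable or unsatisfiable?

The assignment a1 = 4, a2 = 4, a3 = 2, a4 = 1, a5 = 2, a6 = 3 works:
  constraint 1 holds since a6 + a3 = 5.
  constraint 2 holds since a4 - a1 = -3.
The rest check out directly.

Satisfiable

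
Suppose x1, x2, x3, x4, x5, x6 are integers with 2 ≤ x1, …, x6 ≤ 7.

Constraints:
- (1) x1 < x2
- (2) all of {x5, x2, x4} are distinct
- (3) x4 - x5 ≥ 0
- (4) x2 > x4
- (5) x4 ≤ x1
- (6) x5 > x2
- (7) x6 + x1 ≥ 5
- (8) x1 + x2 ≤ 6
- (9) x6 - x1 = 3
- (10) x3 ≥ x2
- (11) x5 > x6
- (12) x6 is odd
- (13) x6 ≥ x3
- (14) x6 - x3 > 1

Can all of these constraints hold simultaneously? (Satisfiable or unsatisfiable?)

Constraints 3, 4, 10, 11, and 13 give x3 ≤ x6, x6 < x5, x5 ≤ x4, x4 < x2, x2 ≤ x3. Chaining: x3 ≤ x6 < x5 ≤ x4 < x2 ≤ x3, which forces x3 < x3 — impossible.

Unsatisfiable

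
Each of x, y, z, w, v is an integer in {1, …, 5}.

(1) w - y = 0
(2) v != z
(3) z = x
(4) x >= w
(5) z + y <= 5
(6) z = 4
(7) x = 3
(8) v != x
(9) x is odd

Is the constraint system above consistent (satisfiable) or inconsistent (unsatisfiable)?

Constraint 6 fixes z = 4 and constraint 7 fixes x = 3, but constraint 3 requires z = x. Since 4 ≠ 3, contradiction.

Unsatisfiable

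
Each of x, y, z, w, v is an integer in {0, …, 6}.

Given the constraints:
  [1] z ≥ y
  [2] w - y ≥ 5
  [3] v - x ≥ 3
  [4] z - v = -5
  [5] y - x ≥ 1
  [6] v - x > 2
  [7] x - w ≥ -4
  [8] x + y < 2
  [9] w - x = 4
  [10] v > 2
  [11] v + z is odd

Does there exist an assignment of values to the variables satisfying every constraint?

Unsatisfiable

Constraints 2, 5, and 7 give y − x ≥ 1, x − w ≥ -4, w − y ≥ 5.
Adding all 3 inequalities: the left sides telescope to 0, and the right sides sum to 1 + (-4) + 5 = 2. So 0 ≥ 2, which is false.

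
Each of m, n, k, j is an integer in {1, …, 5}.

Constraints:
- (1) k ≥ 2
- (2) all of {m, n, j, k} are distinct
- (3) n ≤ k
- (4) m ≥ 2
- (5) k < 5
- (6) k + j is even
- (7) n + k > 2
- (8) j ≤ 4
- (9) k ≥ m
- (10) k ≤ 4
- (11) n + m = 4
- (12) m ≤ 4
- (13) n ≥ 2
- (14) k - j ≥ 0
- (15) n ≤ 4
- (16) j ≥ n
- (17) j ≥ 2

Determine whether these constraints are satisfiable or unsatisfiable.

Unsatisfiable

Constraints 1, 4, 8, 10, 12, 13, 15, and 17 confine each of m, n, j, k to the 3 values {2, …, 4}.
Constraint 2 requires all 4 of them to be distinct, but only 3 values are available — impossible by the pigeonhole principle.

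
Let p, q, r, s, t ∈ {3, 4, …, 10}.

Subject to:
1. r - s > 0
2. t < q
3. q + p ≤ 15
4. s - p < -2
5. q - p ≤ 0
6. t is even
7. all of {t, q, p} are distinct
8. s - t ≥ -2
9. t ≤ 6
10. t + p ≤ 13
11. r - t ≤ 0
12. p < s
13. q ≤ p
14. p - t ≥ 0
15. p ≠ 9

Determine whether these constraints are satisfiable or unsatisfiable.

Unsatisfiable

Constraints 1, 2, 11, 12, and 13 give r ≤ t, t < q, q ≤ p, p < s, s < r. Chaining: r ≤ t < q ≤ p < s < r, which forces r < r — impossible.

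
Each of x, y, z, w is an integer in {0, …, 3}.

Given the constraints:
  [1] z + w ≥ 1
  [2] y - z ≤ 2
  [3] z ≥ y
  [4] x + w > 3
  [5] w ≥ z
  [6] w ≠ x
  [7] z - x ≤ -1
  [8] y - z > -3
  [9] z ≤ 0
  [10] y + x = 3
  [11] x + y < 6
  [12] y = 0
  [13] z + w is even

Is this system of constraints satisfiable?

Satisfiable

One satisfying assignment is x = 3, y = 0, z = 0, w = 2.
For the less obvious constraints — constraint 1: z + w = 2; constraint 2: y - z = 0; constraint 4: x + w = 5 — and the others hold by inspection.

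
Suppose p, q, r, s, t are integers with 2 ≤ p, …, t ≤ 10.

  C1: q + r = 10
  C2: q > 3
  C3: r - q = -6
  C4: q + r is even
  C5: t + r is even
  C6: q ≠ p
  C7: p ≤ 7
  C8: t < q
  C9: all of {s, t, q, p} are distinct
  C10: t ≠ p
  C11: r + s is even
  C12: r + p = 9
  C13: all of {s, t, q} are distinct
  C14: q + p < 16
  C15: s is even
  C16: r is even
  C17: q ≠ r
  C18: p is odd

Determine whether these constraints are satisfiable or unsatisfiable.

Satisfiable

Setting (p, q, r, s, t) = (7, 8, 2, 10, 2) satisfies everything: constraint 1: q + r = 10; constraint 3: r - q = -6; constraint 12: r + p = 9, and the others follow.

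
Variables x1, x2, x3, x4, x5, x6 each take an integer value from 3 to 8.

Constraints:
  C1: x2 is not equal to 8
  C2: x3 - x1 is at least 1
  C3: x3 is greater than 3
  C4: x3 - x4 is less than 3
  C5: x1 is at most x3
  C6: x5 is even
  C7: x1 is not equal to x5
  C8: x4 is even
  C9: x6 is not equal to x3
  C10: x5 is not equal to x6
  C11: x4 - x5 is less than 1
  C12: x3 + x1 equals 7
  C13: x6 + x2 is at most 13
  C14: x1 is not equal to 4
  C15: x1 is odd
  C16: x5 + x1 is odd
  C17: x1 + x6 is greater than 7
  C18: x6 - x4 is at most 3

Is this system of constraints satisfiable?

Satisfiable

Try x1 = 3, x2 = 6, x3 = 4, x4 = 4, x5 = 4, x6 = 6.
Check constraint 2: x3 - x1 = 1; constraint 4: x3 - x4 = 0; constraint 11: x4 - x5 = 0. The remaining constraints are straightforward to verify.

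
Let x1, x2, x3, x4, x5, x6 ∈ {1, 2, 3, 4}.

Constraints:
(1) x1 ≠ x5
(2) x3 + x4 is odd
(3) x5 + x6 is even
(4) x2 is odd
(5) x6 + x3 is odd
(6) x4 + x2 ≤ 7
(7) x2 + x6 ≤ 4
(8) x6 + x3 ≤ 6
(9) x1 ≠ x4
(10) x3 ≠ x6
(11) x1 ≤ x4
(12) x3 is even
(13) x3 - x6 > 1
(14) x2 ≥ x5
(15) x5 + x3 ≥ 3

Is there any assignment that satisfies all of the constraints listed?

Satisfiable

One satisfying assignment is x1 = 2, x2 = 3, x3 = 4, x4 = 3, x5 = 1, x6 = 1.
For the less obvious constraints — constraint 6: x4 + x2 = 6; constraint 7: x2 + x6 = 4; constraint 8: x6 + x3 = 5 — and the others hold by inspection.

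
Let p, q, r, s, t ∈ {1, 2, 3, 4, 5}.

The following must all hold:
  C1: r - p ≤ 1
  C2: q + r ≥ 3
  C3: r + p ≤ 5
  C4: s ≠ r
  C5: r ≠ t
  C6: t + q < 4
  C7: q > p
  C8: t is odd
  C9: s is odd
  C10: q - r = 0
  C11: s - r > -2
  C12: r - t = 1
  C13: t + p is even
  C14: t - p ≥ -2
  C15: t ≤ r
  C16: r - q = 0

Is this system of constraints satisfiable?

Satisfiable

Take p = 1, q = 2, r = 2, s = 1, t = 1. Then constraint 1: r - p = 1; constraint 2: q + r = 4; constraint 3: r + p = 3, and every other listed constraint is also met.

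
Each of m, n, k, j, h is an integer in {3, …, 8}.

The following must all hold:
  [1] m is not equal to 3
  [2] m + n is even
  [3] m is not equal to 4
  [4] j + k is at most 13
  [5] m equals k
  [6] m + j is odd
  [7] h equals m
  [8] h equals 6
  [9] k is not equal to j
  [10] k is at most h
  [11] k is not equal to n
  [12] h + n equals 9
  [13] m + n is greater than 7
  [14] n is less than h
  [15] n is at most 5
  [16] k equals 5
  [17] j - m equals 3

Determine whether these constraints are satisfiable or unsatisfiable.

Constraint 8 fixes h = 6 and constraint 16 fixes k = 5. Constraints 5 and 7 give h = m = k, so h = k. But 6 ≠ 5 — contradiction.

Unsatisfiable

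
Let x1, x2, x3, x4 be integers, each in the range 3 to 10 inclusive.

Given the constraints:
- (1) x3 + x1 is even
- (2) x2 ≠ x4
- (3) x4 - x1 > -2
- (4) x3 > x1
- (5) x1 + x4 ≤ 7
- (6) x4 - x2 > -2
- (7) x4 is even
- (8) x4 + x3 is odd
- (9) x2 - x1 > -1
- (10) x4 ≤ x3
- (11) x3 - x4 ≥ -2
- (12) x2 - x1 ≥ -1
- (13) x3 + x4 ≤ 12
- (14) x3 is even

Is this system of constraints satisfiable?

Unsatisfiable

Constraint 7 makes x4 even and constraint 14 makes x3 even, so x4 + x3 must be even. Constraint 8 says x4 + x3 is odd — contradiction.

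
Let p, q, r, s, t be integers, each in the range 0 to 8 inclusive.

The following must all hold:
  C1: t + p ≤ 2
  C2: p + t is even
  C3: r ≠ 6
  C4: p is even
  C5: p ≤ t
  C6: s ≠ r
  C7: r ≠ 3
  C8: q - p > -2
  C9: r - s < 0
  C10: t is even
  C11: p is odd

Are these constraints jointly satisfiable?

Constraint 11 makes p odd and constraint 10 makes t even, so p + t must be odd. Constraint 2 says p + t is even — contradiction.

Unsatisfiable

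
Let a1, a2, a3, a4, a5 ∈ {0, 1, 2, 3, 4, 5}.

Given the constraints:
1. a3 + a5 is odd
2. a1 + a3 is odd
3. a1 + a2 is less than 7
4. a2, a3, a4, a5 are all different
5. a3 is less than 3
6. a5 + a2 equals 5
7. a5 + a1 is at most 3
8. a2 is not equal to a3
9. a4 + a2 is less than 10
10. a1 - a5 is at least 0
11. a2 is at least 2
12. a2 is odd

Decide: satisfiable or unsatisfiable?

One satisfying assignment is a1 = 0, a2 = 5, a3 = 1, a4 = 4, a5 = 0.
For the less obvious constraints — constraint 3: a1 + a2 = 5; constraint 6: a5 + a2 = 5 — and the others hold by inspection.

Satisfiable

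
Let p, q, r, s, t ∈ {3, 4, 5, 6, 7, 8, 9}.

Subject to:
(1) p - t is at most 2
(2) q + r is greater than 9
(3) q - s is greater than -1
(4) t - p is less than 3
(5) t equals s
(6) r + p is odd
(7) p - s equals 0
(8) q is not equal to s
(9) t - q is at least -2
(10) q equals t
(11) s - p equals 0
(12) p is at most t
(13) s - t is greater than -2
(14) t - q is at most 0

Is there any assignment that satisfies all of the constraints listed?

Unsatisfiable

From constraints 5 and 10, q = t = s, so q = s. But constraint 8 says q ≠ s. Contradiction.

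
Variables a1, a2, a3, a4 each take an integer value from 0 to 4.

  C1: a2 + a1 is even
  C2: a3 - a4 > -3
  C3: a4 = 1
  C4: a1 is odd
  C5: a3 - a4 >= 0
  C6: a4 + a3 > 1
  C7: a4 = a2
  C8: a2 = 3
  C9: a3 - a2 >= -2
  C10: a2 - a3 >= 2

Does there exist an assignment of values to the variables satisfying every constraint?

Constraint 3 fixes a4 = 1 and constraint 8 fixes a2 = 3, but constraint 7 requires a4 = a2. Since 1 ≠ 3, contradiction.

Unsatisfiable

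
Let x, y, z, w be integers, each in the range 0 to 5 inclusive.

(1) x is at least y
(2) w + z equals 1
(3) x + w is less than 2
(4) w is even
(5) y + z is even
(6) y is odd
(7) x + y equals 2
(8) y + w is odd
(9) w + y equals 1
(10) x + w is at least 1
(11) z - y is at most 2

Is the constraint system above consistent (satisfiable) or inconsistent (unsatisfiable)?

Satisfiable

The assignment x = 1, y = 1, z = 1, w = 0 works:
  constraint 2 holds since w + z = 1.
  constraint 3 holds since x + w = 1.
  constraint 7 holds since x + y = 2.
The rest check out directly.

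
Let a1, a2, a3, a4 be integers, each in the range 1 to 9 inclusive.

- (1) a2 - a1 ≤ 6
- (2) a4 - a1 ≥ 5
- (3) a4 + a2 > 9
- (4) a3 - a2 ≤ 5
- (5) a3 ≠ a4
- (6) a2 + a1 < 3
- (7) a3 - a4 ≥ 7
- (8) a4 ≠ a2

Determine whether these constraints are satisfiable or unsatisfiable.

Unsatisfiable

Constraints 1, 2, 4, and 7 give a2 − a3 ≥ -5, a3 − a4 ≥ 7, a4 − a1 ≥ 5, a1 − a2 ≥ -6.
Adding all 4 inequalities: the left sides telescope to 0, and the right sides sum to (-5) + 7 + 5 + (-6) = 1. So 0 ≥ 1, which is false.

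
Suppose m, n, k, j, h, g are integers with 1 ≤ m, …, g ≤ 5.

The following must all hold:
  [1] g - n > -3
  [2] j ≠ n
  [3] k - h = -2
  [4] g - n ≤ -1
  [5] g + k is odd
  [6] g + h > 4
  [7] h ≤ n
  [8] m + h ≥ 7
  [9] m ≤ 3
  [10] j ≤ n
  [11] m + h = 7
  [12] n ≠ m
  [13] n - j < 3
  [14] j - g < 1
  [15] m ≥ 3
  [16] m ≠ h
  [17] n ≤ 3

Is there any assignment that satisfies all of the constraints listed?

From constraint 9: m ≤ 3. From constraints 7 and 17: h ≤ n ≤ 3. Hence m + h ≤ 6. But constraint 11 requires m + h = 7, and 7 > 6. Contradiction.

Unsatisfiable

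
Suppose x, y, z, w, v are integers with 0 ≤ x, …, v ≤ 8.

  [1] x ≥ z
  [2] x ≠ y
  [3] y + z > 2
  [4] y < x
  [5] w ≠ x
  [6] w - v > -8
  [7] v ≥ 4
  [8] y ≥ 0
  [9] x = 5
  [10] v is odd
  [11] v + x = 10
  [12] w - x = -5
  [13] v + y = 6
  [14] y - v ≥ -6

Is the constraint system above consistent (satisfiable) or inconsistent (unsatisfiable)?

Satisfiable

Try x = 5, y = 1, z = 2, w = 0, v = 5.
Check constraint 3: y + z = 3; constraint 6: w - v = -5. The remaining constraints are straightforward to verify.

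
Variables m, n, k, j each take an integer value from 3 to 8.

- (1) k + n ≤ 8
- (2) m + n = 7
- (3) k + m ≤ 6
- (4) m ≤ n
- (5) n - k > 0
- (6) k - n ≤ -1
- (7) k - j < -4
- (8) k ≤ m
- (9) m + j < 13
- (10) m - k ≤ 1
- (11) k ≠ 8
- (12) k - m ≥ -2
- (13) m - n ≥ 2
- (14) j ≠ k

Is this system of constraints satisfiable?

Unsatisfiable

Constraints 6, 12, and 13 give n − k ≥ 1, k − m ≥ -2, m − n ≥ 2.
Adding all 3 inequalities: the left sides telescope to 0, and the right sides sum to 1 + (-2) + 2 = 1. So 0 ≥ 1, which is false.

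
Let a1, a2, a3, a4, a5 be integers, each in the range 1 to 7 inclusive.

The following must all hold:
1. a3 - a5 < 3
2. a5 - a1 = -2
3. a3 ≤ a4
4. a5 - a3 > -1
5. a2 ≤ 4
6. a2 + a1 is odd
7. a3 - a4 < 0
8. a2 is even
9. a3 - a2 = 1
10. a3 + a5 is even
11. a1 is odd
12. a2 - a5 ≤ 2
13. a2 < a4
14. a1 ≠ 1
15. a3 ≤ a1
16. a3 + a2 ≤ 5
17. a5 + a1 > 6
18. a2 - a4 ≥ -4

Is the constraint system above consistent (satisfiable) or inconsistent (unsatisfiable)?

Satisfiable

The assignment a1 = 5, a2 = 2, a3 = 3, a4 = 6, a5 = 3 works:
  constraint 1 holds since a3 - a5 = 0.
  constraint 2 holds since a5 - a1 = -2.
The rest check out directly.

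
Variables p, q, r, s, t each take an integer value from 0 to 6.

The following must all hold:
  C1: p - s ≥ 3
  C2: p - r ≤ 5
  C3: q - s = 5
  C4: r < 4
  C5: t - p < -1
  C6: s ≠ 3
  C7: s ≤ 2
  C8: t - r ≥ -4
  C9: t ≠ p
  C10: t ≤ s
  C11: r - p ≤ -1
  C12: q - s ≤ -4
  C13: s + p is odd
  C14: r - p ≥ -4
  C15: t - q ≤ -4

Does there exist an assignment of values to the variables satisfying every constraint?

Constraints 1, 2, 8, 12, and 15 give q − t ≥ 4, t − r ≥ -4, r − p ≥ -5, p − s ≥ 3, s − q ≥ 4.
Adding all 5 inequalities: the left sides telescope to 0, and the right sides sum to 4 + (-4) + (-5) + 3 + 4 = 2. So 0 ≥ 2, which is false.

Unsatisfiable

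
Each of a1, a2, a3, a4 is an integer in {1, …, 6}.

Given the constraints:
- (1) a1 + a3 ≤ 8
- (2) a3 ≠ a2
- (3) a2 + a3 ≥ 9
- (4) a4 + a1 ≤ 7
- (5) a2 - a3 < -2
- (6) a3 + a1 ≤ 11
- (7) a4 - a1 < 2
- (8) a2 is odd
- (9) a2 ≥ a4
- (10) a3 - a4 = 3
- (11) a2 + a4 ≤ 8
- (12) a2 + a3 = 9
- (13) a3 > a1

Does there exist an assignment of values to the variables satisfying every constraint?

Setting (a1, a2, a3, a4) = (2, 3, 6, 3) satisfies everything: constraint 1: a1 + a3 = 8; constraint 3: a2 + a3 = 9; constraint 4: a4 + a1 = 5, and the others follow.

Satisfiable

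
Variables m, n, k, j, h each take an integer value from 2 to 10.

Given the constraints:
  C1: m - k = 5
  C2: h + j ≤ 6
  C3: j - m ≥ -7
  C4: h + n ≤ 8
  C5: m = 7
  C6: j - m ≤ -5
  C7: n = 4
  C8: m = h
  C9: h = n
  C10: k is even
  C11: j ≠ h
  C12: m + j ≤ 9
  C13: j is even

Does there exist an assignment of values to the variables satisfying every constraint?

Constraint 5 fixes m = 7 and constraint 7 fixes n = 4. Constraints 8 and 9 give m = h = n, so m = n. But 7 ≠ 4 — contradiction.

Unsatisfiable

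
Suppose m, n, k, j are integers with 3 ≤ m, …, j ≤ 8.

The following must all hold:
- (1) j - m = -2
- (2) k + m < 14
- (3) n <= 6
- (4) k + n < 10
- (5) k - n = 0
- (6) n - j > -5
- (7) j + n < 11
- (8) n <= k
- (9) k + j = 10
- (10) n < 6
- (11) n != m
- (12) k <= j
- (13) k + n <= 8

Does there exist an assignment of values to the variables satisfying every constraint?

Satisfiable

Setting (m, n, k, j) = (8, 4, 4, 6) satisfies everything: constraint 1: j - m = -2; constraint 2: k + m = 12; constraint 4: k + n = 8, and the others follow.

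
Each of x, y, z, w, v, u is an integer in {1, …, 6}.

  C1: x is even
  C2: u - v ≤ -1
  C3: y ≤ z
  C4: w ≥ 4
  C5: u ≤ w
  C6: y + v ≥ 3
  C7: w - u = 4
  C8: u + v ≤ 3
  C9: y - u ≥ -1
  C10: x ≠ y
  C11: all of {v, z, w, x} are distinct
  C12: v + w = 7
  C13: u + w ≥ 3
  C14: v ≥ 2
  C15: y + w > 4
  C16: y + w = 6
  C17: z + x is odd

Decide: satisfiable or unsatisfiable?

Satisfiable

The assignment x = 6, y = 1, z = 1, w = 5, v = 2, u = 1 works:
  constraint 2 holds since u - v = -1.
  constraint 6 holds since y + v = 3.
The rest check out directly.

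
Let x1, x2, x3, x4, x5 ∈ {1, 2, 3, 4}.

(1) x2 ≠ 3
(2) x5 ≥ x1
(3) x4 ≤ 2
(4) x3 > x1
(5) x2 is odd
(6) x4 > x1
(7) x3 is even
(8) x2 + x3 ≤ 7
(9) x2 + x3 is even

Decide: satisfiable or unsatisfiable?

Constraint 5 makes x2 odd and constraint 7 makes x3 even, so x2 + x3 must be odd. Constraint 9 says x2 + x3 is even — contradiction.

Unsatisfiable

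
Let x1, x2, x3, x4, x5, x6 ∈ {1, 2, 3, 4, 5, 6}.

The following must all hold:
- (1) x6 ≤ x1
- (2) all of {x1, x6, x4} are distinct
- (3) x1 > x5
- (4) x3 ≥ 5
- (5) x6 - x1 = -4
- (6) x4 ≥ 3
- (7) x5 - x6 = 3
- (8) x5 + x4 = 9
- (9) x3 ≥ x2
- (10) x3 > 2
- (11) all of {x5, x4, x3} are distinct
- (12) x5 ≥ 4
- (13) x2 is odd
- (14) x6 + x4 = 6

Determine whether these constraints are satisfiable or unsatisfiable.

Setting (x1, x2, x3, x4, x5, x6) = (6, 1, 6, 4, 5, 2) satisfies everything: constraint 5: x6 - x1 = -4; constraint 7: x5 - x6 = 3, and the others follow.

Satisfiable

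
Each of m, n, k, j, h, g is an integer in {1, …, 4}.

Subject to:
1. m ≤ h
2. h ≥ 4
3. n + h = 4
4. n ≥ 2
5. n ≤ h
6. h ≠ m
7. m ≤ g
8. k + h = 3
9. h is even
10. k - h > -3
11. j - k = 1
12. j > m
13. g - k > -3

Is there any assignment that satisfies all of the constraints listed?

From constraint 4: n ≥ 2. From constraint 2: h ≥ 4. Hence n + h ≥ 6. But constraint 3 requires n + h = 4, and 4 < 6. Contradiction.

Unsatisfiable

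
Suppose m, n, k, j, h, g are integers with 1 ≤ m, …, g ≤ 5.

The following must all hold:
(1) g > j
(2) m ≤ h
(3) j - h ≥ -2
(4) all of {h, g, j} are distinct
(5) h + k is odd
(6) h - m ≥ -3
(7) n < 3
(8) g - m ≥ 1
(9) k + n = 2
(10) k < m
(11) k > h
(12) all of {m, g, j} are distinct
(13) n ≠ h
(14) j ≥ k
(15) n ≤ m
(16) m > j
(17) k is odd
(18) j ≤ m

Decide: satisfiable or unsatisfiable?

Constraints 2, 10, and 11 give m ≤ h, h < k, k < m. Chaining: m ≤ h < k < m, which forces m < m — impossible.

Unsatisfiable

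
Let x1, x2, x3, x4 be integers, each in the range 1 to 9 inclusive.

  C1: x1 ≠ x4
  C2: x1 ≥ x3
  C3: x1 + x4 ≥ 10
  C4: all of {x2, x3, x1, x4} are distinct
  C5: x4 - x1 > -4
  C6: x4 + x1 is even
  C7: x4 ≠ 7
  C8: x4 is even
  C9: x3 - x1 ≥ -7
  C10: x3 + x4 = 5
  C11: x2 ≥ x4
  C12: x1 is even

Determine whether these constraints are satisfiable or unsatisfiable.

Take x1 = 6, x2 = 8, x3 = 1, x4 = 4. Then constraint 3: x1 + x4 = 10; constraint 5: x4 - x1 = -2, and every other listed constraint is also met.

Satisfiable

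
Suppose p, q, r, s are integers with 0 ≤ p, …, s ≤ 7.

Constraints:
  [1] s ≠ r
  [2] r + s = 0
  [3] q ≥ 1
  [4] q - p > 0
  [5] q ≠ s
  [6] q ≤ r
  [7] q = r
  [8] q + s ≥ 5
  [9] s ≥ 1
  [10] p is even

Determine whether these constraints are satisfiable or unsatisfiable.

From constraints 3 and 6: r ≥ q ≥ 1. From constraint 9: s ≥ 1. Hence r + s ≥ 2. But constraint 2 requires r + s = 0, and 0 < 2. Contradiction.

Unsatisfiable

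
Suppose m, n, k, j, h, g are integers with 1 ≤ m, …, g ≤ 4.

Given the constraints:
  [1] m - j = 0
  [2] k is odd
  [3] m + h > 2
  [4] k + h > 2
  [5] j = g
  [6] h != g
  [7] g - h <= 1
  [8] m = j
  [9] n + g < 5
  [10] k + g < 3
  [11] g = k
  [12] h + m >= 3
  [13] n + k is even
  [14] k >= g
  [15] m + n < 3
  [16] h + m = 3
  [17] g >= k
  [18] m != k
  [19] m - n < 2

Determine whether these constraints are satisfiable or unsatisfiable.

Unsatisfiable

From constraints 5, 8, and 11, m = j = g = k, so m = k. But constraint 18 says m ≠ k. Contradiction.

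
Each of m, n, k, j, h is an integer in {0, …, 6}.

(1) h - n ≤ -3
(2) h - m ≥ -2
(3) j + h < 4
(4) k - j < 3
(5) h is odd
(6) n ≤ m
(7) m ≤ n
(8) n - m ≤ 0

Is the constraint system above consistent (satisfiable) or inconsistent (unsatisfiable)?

Constraints 1, 2, and 8 give h − m ≥ -2, m − n ≥ 0, n − h ≥ 3.
Adding all 3 inequalities: the left sides telescope to 0, and the right sides sum to (-2) + 0 + 3 = 1. So 0 ≥ 1, which is false.

Unsatisfiable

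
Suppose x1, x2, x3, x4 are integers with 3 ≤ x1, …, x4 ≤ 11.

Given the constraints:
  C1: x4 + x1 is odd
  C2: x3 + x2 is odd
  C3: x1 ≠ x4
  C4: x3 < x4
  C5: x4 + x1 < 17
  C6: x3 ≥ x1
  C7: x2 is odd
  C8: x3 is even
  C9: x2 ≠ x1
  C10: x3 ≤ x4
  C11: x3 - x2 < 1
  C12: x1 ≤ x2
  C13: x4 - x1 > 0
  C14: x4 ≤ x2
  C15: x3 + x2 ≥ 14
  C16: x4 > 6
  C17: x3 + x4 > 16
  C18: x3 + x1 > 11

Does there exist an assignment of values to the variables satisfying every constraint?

Try x1 = 6, x2 = 9, x3 = 8, x4 = 9.
Check constraint 5: x4 + x1 = 15; constraint 11: x3 - x2 = -1; constraint 13: x4 - x1 = 3. The remaining constraints are straightforward to verify.

Satisfiable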